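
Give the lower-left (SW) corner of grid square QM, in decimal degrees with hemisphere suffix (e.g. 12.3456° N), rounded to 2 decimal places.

Field Q=16, M=12: +16·20° lon, +12·10° lat → SW at lon 140°, lat 30°.
latitude 30.00° N, longitude 140.00° E.

30.00° N, 140.00° E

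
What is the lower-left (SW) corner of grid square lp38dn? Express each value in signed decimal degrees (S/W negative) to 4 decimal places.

68.5417, 46.2500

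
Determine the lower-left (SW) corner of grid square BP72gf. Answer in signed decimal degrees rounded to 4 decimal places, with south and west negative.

62.2083, -145.5000

Field B=1, P=15: +1·20° lon, +15·10° lat → SW at lon -160°, lat 60°.
Square 7, 2: +7·2° lon, +2·1° lat → SW at lon -146°, lat 62°.
Subsquare g=6, f=5: +6·0.0833333° lon, +5·0.0416667° lat → SW at lon -145.5°, lat 62.2083°.
latitude 62.2083, longitude -145.5000.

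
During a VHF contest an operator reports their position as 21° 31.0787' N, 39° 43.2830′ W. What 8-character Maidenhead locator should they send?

HL01dm34

Offset from 180°W / 90°S: lon 140.27862°, lat 111.51798°.
Field: lon ⌊140.27862/20⌋ = 7 → H; lat ⌊111.51798/10⌋ = 11 → L.
Square: lon ⌊0.27862/2⌋ = 0; lat ⌊1.51798/1⌋ = 1.
Subsquare: lon ⌊0.27862/0.0833333⌋ = 3 → d; lat ⌊0.51798/0.0416667⌋ = 12 → m.
Extended square: lon ⌊0.02862/0.00833333⌋ = 3; lat ⌊0.01798/0.00416667⌋ = 4.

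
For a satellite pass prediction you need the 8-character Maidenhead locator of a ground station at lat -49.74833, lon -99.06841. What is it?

Shift to the Maidenhead origin (180°W, 90°S): lon 80.93159, lat 40.25167.
Field: 80.93159/20 → 4 → E, 40.25167/10 → 4 → E; chars EE.
Square: 0.93159/2 → 0, 0.25167/1 → 0; chars 00.
Subsquare: 0.93159/0.0833333 → 11 → l, 0.25167/0.0416667 → 6 → g; chars lg.
Extended square: 0.01492/0.00833333 → 1, 0.00167/0.00416667 → 0; chars 10.

EE00lg10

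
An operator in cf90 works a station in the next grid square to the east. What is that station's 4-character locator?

DF00

Longitude square 9; +1 → 10, wraps to 0, carry into field.
Longitude field C = 2; +1 → 3 = D.
The latitude characters are unchanged.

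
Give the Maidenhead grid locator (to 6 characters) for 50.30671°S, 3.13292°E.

JD19nq

Add 180° to longitude and 90° to latitude: 183.1329, 39.6933.
Field (20°×10°, letters A–R): 183.1329/20 → 9 → J, 39.6933/10 → 3 → D; chars JD.
Square (2°×1°, digits 0–9): 3.1329/2 → 1, 9.6933/1 → 9; chars 19.
Subsquare (5′×2.5′, letters a–x): 1.1329/0.0833333 → 13 → n, 0.6933/0.0416667 → 16 → q; chars nq.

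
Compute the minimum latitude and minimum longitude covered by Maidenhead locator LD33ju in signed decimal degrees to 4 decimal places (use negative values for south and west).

-56.1667, 46.7500

Field L=11, D=3: +11·20° lon, +3·10° lat → SW at lon 40°, lat -60°.
Square 3, 3: +3·2° lon, +3·1° lat → SW at lon 46°, lat -57°.
Subsquare j=9, u=20: +9·0.0833333° lon, +20·0.0416667° lat → SW at lon 46.75°, lat -56.1667°.
latitude -56.1667, longitude 46.7500.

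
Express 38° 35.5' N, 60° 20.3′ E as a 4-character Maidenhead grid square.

Add 180° to longitude and 90° to latitude: 240.34, 128.59.
Field: 240.34/20 → 12 → M, 128.59/10 → 12 → M; chars MM.
Square: 0.34/2 → 0, 8.59/1 → 8; chars 08.

MM08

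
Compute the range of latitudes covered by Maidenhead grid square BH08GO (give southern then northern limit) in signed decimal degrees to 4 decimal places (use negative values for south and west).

Field B=1, H=7: +1·20° lon, +7·10° lat → SW at lon -160°, lat -20°.
Square 0, 8: +0·2° lon, +8·1° lat → SW at lon -160°, lat -12°.
Subsquare g=6, o=14: +6·0.0833333° lon, +14·0.0416667° lat → SW at lon -159.5°, lat -11.4167°.
Cell spans 0.0833333° lon × 0.0416667° lat.
south -11.4167, north -11.3750.

-11.4167, -11.3750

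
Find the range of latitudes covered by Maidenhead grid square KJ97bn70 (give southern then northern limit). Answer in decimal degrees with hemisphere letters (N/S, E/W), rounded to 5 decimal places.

7.54167° N, 7.54583° N

Field K=10, J=9: +10·20° lon, +9·10° lat → SW at lon 20°, lat 0°.
Square 9, 7: +9·2° lon, +7·1° lat → SW at lon 38°, lat 7°.
Subsquare b=1, n=13: +1·0.0833333° lon, +13·0.0416667° lat → SW at lon 38.0833°, lat 7.54167°.
Extended square 7, 0: +7·0.00833333° lon, +0·0.00416667° lat → SW at lon 38.1417°, lat 7.54167°.
Cell spans 0.00833333° lon × 0.00416667° lat.
south 7.54167° N, north 7.54583° N.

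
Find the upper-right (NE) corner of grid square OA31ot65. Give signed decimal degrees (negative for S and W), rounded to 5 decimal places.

Field O=14, A=0: +14·20° lon, +0·10° lat → SW at lon 100°, lat -90°.
Square 3, 1: +3·2° lon, +1·1° lat → SW at lon 106°, lat -89°.
Subsquare o=14, t=19: +14·0.0833333° lon, +19·0.0416667° lat → SW at lon 107.167°, lat -88.2083°.
Extended square 6, 5: +6·0.00833333° lon, +5·0.00416667° lat → SW at lon 107.217°, lat -88.1875°.
Cell spans 0.00833333° lon × 0.00416667° lat. NE corner is SW corner plus one full cell.
latitude -88.18333, longitude 107.22500.

-88.18333, 107.22500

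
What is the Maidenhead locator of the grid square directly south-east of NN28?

NN37

Longitude square 2; +1 → 3.
Latitude square 8; −1 → 7.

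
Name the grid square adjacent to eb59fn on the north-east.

Longitude subsquare f = 5; +1 → 6 = g.
Latitude subsquare n = 13; +1 → 14 = o.

EB59go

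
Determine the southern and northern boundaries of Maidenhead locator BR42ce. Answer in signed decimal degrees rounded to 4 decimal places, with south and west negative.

82.1667, 82.2083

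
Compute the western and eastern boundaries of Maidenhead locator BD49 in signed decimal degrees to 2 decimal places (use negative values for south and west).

Field B=1, D=3: +1·20° lon, +3·10° lat → SW at lon -160°, lat -60°.
Square 4, 9: +4·2° lon, +9·1° lat → SW at lon -152°, lat -51°.
Cell spans 2° lon × 1° lat.
west -152.00, east -150.00.

-152.00, -150.00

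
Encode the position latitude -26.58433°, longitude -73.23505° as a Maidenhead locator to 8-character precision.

Offset from 180°W / 90°S: lon 106.76495°, lat 63.41567°.
Field: lon ⌊106.76495/20⌋ = 5 → F; lat ⌊63.41567/10⌋ = 6 → G.
Square: lon ⌊6.76495/2⌋ = 3; lat ⌊3.41567/1⌋ = 3.
Subsquare: lon ⌊0.76495/0.0833333⌋ = 9 → j; lat ⌊0.41567/0.0416667⌋ = 9 → j.
Extended square: lon ⌊0.01495/0.00833333⌋ = 1; lat ⌊0.04067/0.00416667⌋ = 9.

FG33jj19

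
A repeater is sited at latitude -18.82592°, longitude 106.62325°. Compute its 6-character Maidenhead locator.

Offset from 180°W / 90°S: lon 286.6232°, lat 71.1741°.
Field: lon ⌊286.6232/20⌋ = 14 → O; lat ⌊71.1741/10⌋ = 7 → H.
Square: lon ⌊6.6232/2⌋ = 3; lat ⌊1.1741/1⌋ = 1.
Subsquare: lon ⌊0.6232/0.0833333⌋ = 7 → h; lat ⌊0.1741/0.0416667⌋ = 4 → e.

OH31he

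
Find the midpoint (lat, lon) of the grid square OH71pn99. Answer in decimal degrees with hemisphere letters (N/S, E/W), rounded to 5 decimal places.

18.41875° S, 115.32917° E

Field O=14, H=7: +14·20° lon, +7·10° lat → SW at lon 100°, lat -20°.
Square 7, 1: +7·2° lon, +1·1° lat → SW at lon 114°, lat -19°.
Subsquare p=15, n=13: +15·0.0833333° lon, +13·0.0416667° lat → SW at lon 115.25°, lat -18.4583°.
Extended square 9, 9: +9·0.00833333° lon, +9·0.00416667° lat → SW at lon 115.325°, lat -18.4208°.
Cell spans 0.00833333° lon × 0.00416667° lat. Centre is SW corner plus half of each.
latitude 18.41875° S, longitude 115.32917° E.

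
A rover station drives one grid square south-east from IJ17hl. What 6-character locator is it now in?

Longitude subsquare h = 7; +1 → 8 = i.
Latitude subsquare l = 11; −1 → 10 = k.

IJ17ik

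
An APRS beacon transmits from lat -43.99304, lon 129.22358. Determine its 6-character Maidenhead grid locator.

PE46oa

Shift to the Maidenhead origin (180°W, 90°S): lon 309.2236, lat 46.0070.
Field (20°×10°, letters A–R): 309.2236/20 → 15 → P, 46.0070/10 → 4 → E; chars PE.
Square (2°×1°, digits 0–9): 9.2236/2 → 4, 6.0070/1 → 6; chars 46.
Subsquare (5′×2.5′, letters a–x): 1.2236/0.0833333 → 14 → o, 0.0070/0.0416667 → 0 → a; chars oa.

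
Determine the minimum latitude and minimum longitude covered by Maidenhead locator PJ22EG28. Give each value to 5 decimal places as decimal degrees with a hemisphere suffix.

2.28333° N, 124.35000° E

Field P=15, J=9: +15·20° lon, +9·10° lat → SW at lon 120°, lat 0°.
Square 2, 2: +2·2° lon, +2·1° lat → SW at lon 124°, lat 2°.
Subsquare e=4, g=6: +4·0.0833333° lon, +6·0.0416667° lat → SW at lon 124.333°, lat 2.25°.
Extended square 2, 8: +2·0.00833333° lon, +8·0.00416667° lat → SW at lon 124.35°, lat 2.28333°.
latitude 2.28333° N, longitude 124.35000° E.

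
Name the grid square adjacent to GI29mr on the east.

GI29nr

Longitude subsquare m = 12; +1 → 13 = n.
The latitude characters are unchanged.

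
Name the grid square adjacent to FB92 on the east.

GB02

Longitude square 9; +1 → 10, wraps to 0, carry into field.
Longitude field F = 5; +1 → 6 = G.
The latitude characters are unchanged.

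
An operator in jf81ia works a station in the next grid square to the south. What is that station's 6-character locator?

Latitude subsquare a = 0; −1 → -1, wraps to 23 = x, carry into square.
Latitude square 1; −1 → 0.
The longitude characters are unchanged.

JF80ix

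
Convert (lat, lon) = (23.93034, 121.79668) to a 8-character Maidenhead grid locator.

Add 180° to longitude and 90° to latitude: 301.79668, 113.93034.
Field: 301.79668/20 → 15 → P, 113.93034/10 → 11 → L; chars PL.
Square: 1.79668/2 → 0, 3.93034/1 → 3; chars 03.
Subsquare: 1.79668/0.0833333 → 21 → v, 0.93034/0.0416667 → 22 → w; chars vw.
Extended square: 0.04668/0.00833333 → 5, 0.01367/0.00416667 → 3; chars 53.

PL03vw53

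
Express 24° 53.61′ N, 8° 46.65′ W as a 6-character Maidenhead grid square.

Offset from 180°W / 90°S: lon 171.2225°, lat 114.8935°.
Field: 171.2225/20 → 8 → I, 114.8935/10 → 11 → L; chars IL.
Square: 11.2225/2 → 5, 4.8935/1 → 4; chars 54.
Subsquare: 1.2225/0.0833333 → 14 → o, 0.8935/0.0416667 → 21 → v; chars ov.

IL54ov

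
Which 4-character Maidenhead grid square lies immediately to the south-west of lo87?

LO76

Longitude square 8; −1 → 7.
Latitude square 7; −1 → 6.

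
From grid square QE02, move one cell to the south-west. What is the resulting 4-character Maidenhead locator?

PE91

Longitude square 0; −1 → -1, wraps to 9, carry into field.
Longitude field Q = 16; −1 → 15 = P.
Latitude square 2; −1 → 1.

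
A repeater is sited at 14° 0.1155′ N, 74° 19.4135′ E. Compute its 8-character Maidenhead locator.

MK74da80

Offset from 180°W / 90°S: lon 254.32356°, lat 104.00192°.
Field: lon ⌊254.32356/20⌋ = 12 → M; lat ⌊104.00192/10⌋ = 10 → K.
Square: lon ⌊14.32356/2⌋ = 7; lat ⌊4.00192/1⌋ = 4.
Subsquare: lon ⌊0.32356/0.0833333⌋ = 3 → d; lat ⌊0.00192/0.0416667⌋ = 0 → a.
Extended square: lon ⌊0.07356/0.00833333⌋ = 8; lat ⌊0.00192/0.00416667⌋ = 0.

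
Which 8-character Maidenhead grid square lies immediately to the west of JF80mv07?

Longitude extended square 0; −1 → -1, wraps to 9, carry into subsquare.
Longitude subsquare m = 12; −1 → 11 = l.
The latitude characters are unchanged.

JF80lv97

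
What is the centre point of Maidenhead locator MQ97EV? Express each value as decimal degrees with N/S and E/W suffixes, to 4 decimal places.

77.8958° N, 78.3750° E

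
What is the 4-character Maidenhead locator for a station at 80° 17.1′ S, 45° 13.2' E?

LA29

Shift to the Maidenhead origin (180°W, 90°S): lon 225.22, lat 9.72.
Field: lon ⌊225.22/20⌋ = 11 → L; lat ⌊9.72/10⌋ = 0 → A.
Square: lon ⌊5.22/2⌋ = 2; lat ⌊9.72/1⌋ = 9.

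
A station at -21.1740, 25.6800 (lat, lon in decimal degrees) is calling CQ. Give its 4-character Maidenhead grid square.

KG28

Offset from 180°W / 90°S: lon 205.68°, lat 68.83°.
Field: lon ⌊205.68/20⌋ = 10 → K; lat ⌊68.83/10⌋ = 6 → G.
Square: lon ⌊5.68/2⌋ = 2; lat ⌊8.83/1⌋ = 8.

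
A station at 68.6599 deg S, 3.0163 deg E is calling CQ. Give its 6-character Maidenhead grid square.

JC11mi

Offset from 180°W / 90°S: lon 183.0163°, lat 21.3401°.
Field: lon ⌊183.0163/20⌋ = 9 → J; lat ⌊21.3401/10⌋ = 2 → C.
Square: lon ⌊3.0163/2⌋ = 1; lat ⌊1.3401/1⌋ = 1.
Subsquare: lon ⌊1.0163/0.0833333⌋ = 12 → m; lat ⌊0.3401/0.0416667⌋ = 8 → i.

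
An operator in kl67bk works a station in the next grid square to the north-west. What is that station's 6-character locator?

KL67al

Longitude subsquare b = 1; −1 → 0 = a.
Latitude subsquare k = 10; +1 → 11 = l.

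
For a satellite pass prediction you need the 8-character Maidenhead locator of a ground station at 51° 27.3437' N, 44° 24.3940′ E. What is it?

Shift to the Maidenhead origin (180°W, 90°S): lon 224.40657, lat 141.45573.
Field (20°×10°, letters A–R): 224.40657/20 → 11 → L, 141.45573/10 → 14 → O; chars LO.
Square (2°×1°, digits 0–9): 4.40657/2 → 2, 1.45573/1 → 1; chars 21.
Subsquare (5′×2.5′, letters a–x): 0.40657/0.0833333 → 4 → e, 0.45573/0.0416667 → 10 → k; chars ek.
Extended square (30″×15″, digits 0–9): 0.07323/0.00833333 → 8, 0.03906/0.00416667 → 9; chars 89.

LO21ek89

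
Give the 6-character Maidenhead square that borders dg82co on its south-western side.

DG82bn

Longitude subsquare c = 2; −1 → 1 = b.
Latitude subsquare o = 14; −1 → 13 = n.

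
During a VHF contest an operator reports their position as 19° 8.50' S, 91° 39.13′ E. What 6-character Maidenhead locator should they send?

NH50tu

Add 180° to longitude and 90° to latitude: 271.6522, 70.8583.
Field: 271.6522/20 → 13 → N, 70.8583/10 → 7 → H; chars NH.
Square: 11.6522/2 → 5, 0.8583/1 → 0; chars 50.
Subsquare: 1.6522/0.0833333 → 19 → t, 0.8583/0.0416667 → 20 → u; chars tu.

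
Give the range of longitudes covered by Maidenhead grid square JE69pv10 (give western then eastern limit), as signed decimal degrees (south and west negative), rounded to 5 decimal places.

Field J=9, E=4: +9·20° lon, +4·10° lat → SW at lon 0°, lat -50°.
Square 6, 9: +6·2° lon, +9·1° lat → SW at lon 12°, lat -41°.
Subsquare p=15, v=21: +15·0.0833333° lon, +21·0.0416667° lat → SW at lon 13.25°, lat -40.125°.
Extended square 1, 0: +1·0.00833333° lon, +0·0.00416667° lat → SW at lon 13.2583°, lat -40.125°.
Cell spans 0.00833333° lon × 0.00416667° lat.
west 13.25833, east 13.26667.

13.25833, 13.26667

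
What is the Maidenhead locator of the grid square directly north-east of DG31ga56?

DG31ga67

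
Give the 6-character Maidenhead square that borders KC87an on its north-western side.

KC77xo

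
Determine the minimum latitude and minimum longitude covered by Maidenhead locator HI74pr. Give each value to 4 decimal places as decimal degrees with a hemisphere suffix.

5.2917° S, 24.7500° W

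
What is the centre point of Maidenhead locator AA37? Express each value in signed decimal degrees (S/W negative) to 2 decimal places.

-82.50, -173.00

Field A=0, A=0: +0·20° lon, +0·10° lat → SW at lon -180°, lat -90°.
Square 3, 7: +3·2° lon, +7·1° lat → SW at lon -174°, lat -83°.
Cell spans 2° lon × 1° lat. Centre is SW corner plus half of each.
latitude -82.50, longitude -173.00.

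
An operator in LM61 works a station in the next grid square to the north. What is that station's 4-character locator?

Latitude square 1; +1 → 2.
The longitude characters are unchanged.

LM62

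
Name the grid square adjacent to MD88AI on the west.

MD78xi

Longitude subsquare a = 0; −1 → -1, wraps to 23 = x, carry into square.
Longitude square 8; −1 → 7.
The latitude characters are unchanged.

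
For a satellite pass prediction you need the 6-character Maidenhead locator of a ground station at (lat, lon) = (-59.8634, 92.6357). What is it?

Add 180° to longitude and 90° to latitude: 272.6357, 30.1366.
Field: 272.6357/20 → 13 → N, 30.1366/10 → 3 → D; chars ND.
Square: 12.6357/2 → 6, 0.1366/1 → 0; chars 60.
Subsquare: 0.6357/0.0833333 → 7 → h, 0.1366/0.0416667 → 3 → d; chars hd.

ND60hd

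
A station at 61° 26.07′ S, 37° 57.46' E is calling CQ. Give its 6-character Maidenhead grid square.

Add 180° to longitude and 90° to latitude: 217.9577, 28.5655.
Field: 217.9577/20 → 10 → K, 28.5655/10 → 2 → C; chars KC.
Square: 17.9577/2 → 8, 8.5655/1 → 8; chars 88.
Subsquare: 1.9577/0.0833333 → 23 → x, 0.5655/0.0416667 → 13 → n; chars xn.

KC88xn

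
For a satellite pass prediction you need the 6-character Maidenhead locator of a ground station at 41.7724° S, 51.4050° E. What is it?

LE58qf

Offset from 180°W / 90°S: lon 231.4050°, lat 48.2276°.
Field: 231.4050/20 → 11 → L, 48.2276/10 → 4 → E; chars LE.
Square: 11.4050/2 → 5, 8.2276/1 → 8; chars 58.
Subsquare: 1.4050/0.0833333 → 16 → q, 0.2276/0.0416667 → 5 → f; chars qf.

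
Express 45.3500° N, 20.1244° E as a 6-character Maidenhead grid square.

KN05bi

Shift to the Maidenhead origin (180°W, 90°S): lon 200.1244, lat 135.3500.
Field: lon ⌊200.1244/20⌋ = 10 → K; lat ⌊135.3500/10⌋ = 13 → N.
Square: lon ⌊0.1244/2⌋ = 0; lat ⌊5.3500/1⌋ = 5.
Subsquare: lon ⌊0.1244/0.0833333⌋ = 1 → b; lat ⌊0.3500/0.0416667⌋ = 8 → i.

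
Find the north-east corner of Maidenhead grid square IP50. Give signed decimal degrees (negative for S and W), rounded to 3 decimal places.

61.000, -8.000

Field I=8, P=15: +8·20° lon, +15·10° lat → SW at lon -20°, lat 60°.
Square 5, 0: +5·2° lon, +0·1° lat → SW at lon -10°, lat 60°.
Cell spans 2° lon × 1° lat. NE corner is SW corner plus one full cell.
latitude 61.000, longitude -8.000.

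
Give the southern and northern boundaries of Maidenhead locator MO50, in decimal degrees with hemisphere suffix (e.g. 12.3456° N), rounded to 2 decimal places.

Field M=12, O=14: +12·20° lon, +14·10° lat → SW at lon 60°, lat 50°.
Square 5, 0: +5·2° lon, +0·1° lat → SW at lon 70°, lat 50°.
Cell spans 2° lon × 1° lat.
south 50.00° N, north 51.00° N.

50.00° N, 51.00° N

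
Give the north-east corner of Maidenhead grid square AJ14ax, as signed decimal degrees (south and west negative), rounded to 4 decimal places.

5.0000, -177.9167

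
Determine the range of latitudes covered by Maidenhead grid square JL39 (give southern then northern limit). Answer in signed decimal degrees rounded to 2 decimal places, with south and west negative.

29.00, 30.00

Field J=9, L=11: +9·20° lon, +11·10° lat → SW at lon 0°, lat 20°.
Square 3, 9: +3·2° lon, +9·1° lat → SW at lon 6°, lat 29°.
Cell spans 2° lon × 1° lat.
south 29.00, north 30.00.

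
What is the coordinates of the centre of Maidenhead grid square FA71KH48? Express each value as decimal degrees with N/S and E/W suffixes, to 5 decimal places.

88.67292° S, 65.12917° W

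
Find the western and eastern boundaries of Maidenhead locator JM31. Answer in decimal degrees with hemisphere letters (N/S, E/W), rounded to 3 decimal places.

Field J=9, M=12: +9·20° lon, +12·10° lat → SW at lon 0°, lat 30°.
Square 3, 1: +3·2° lon, +1·1° lat → SW at lon 6°, lat 31°.
Cell spans 2° lon × 1° lat.
west 6.000° E, east 8.000° E.

6.000° E, 8.000° E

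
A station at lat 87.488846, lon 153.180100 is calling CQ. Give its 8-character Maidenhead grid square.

Shift to the Maidenhead origin (180°W, 90°S): lon 333.18010, lat 177.48885.
Field: 333.18010/20 → 16 → Q, 177.48885/10 → 17 → R; chars QR.
Square: 13.18010/2 → 6, 7.48885/1 → 7; chars 67.
Subsquare: 1.18010/0.0833333 → 14 → o, 0.48885/0.0416667 → 11 → l; chars ol.
Extended square: 0.01343/0.00833333 → 1, 0.03051/0.00416667 → 7; chars 17.

QR67ol17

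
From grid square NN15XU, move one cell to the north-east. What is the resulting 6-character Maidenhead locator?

NN25av

Longitude subsquare x = 23; +1 → 24, wraps to 0 = a, carry into square.
Longitude square 1; +1 → 2.
Latitude subsquare u = 20; +1 → 21 = v.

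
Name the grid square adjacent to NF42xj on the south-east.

NF52ai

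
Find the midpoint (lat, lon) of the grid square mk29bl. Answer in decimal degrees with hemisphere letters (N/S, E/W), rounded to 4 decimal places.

19.4792° N, 64.1250° E

Field M=12, K=10: +12·20° lon, +10·10° lat → SW at lon 60°, lat 10°.
Square 2, 9: +2·2° lon, +9·1° lat → SW at lon 64°, lat 19°.
Subsquare b=1, l=11: +1·0.0833333° lon, +11·0.0416667° lat → SW at lon 64.0833°, lat 19.4583°.
Cell spans 0.0833333° lon × 0.0416667° lat. Centre is SW corner plus half of each.
latitude 19.4792° N, longitude 64.1250° E.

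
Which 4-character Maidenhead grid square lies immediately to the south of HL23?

HL22

Latitude square 3; −1 → 2.
The longitude characters are unchanged.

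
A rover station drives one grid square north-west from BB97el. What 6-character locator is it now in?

Longitude subsquare e = 4; −1 → 3 = d.
Latitude subsquare l = 11; +1 → 12 = m.

BB97dm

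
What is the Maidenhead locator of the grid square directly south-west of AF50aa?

AE49xx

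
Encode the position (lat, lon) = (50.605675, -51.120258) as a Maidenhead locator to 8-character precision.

Add 180° to longitude and 90° to latitude: 128.87974, 140.60567.
Field: lon ⌊128.87974/20⌋ = 6 → G; lat ⌊140.60567/10⌋ = 14 → O.
Square: lon ⌊8.87974/2⌋ = 4; lat ⌊0.60567/1⌋ = 0.
Subsquare: lon ⌊0.87974/0.0833333⌋ = 10 → k; lat ⌊0.60567/0.0416667⌋ = 14 → o.
Extended square: lon ⌊0.04641/0.00833333⌋ = 5; lat ⌊0.02234/0.00416667⌋ = 5.

GO40ko55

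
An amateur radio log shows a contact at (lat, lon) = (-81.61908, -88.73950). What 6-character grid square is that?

EA58pj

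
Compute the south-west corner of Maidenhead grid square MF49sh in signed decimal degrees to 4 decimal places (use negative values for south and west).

Field M=12, F=5: +12·20° lon, +5·10° lat → SW at lon 60°, lat -40°.
Square 4, 9: +4·2° lon, +9·1° lat → SW at lon 68°, lat -31°.
Subsquare s=18, h=7: +18·0.0833333° lon, +7·0.0416667° lat → SW at lon 69.5°, lat -30.7083°.
latitude -30.7083, longitude 69.5000.

-30.7083, 69.5000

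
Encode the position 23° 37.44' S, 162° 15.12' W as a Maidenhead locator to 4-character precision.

Offset from 180°W / 90°S: lon 17.75°, lat 66.38°.
Field: 17.75/20 → 0 → A, 66.38/10 → 6 → G; chars AG.
Square: 17.75/2 → 8, 6.38/1 → 6; chars 86.

AG86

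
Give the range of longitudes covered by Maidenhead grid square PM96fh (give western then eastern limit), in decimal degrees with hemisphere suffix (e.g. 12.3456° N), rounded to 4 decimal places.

138.4167° E, 138.5000° E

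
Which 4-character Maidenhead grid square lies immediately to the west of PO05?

Longitude square 0; −1 → -1, wraps to 9, carry into field.
Longitude field P = 15; −1 → 14 = O.
The latitude characters are unchanged.

OO95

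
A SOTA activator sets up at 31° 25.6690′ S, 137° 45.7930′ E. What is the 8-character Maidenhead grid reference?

PF88vn17

Offset from 180°W / 90°S: lon 317.76322°, lat 58.57218°.
Field: lon ⌊317.76322/20⌋ = 15 → P; lat ⌊58.57218/10⌋ = 5 → F.
Square: lon ⌊17.76322/2⌋ = 8; lat ⌊8.57218/1⌋ = 8.
Subsquare: lon ⌊1.76322/0.0833333⌋ = 21 → v; lat ⌊0.57218/0.0416667⌋ = 13 → n.
Extended square: lon ⌊0.01322/0.00833333⌋ = 1; lat ⌊0.03052/0.00416667⌋ = 7.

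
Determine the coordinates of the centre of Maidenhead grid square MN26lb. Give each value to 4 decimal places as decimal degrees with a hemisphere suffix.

46.0625° N, 64.9583° E

Field M=12, N=13: +12·20° lon, +13·10° lat → SW at lon 60°, lat 40°.
Square 2, 6: +2·2° lon, +6·1° lat → SW at lon 64°, lat 46°.
Subsquare l=11, b=1: +11·0.0833333° lon, +1·0.0416667° lat → SW at lon 64.9167°, lat 46.0417°.
Cell spans 0.0833333° lon × 0.0416667° lat. Centre is SW corner plus half of each.
latitude 46.0625° N, longitude 64.9583° E.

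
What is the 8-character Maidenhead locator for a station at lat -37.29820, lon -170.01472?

Shift to the Maidenhead origin (180°W, 90°S): lon 9.98528, lat 52.70180.
Field: 9.98528/20 → 0 → A, 52.70180/10 → 5 → F; chars AF.
Square: 9.98528/2 → 4, 2.70180/1 → 2; chars 42.
Subsquare: 1.98528/0.0833333 → 23 → x, 0.70180/0.0416667 → 16 → q; chars xq.
Extended square: 0.06861/0.00833333 → 8, 0.03513/0.00416667 → 8; chars 88.

AF42xq88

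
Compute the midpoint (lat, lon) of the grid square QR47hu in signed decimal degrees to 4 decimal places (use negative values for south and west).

Field Q=16, R=17: +16·20° lon, +17·10° lat → SW at lon 140°, lat 80°.
Square 4, 7: +4·2° lon, +7·1° lat → SW at lon 148°, lat 87°.
Subsquare h=7, u=20: +7·0.0833333° lon, +20·0.0416667° lat → SW at lon 148.583°, lat 87.8333°.
Cell spans 0.0833333° lon × 0.0416667° lat. Centre is SW corner plus half of each.
latitude 87.8542, longitude 148.6250.

87.8542, 148.6250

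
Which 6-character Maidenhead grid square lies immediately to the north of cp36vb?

CP36vc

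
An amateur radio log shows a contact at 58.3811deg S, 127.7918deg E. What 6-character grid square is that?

PD31vo

Add 180° to longitude and 90° to latitude: 307.7918, 31.6189.
Field (20°×10°, letters A–R): lon ⌊307.7918/20⌋ = 15 → P; lat ⌊31.6189/10⌋ = 3 → D.
Square (2°×1°, digits 0–9): lon ⌊7.7918/2⌋ = 3; lat ⌊1.6189/1⌋ = 1.
Subsquare (5′×2.5′, letters a–x): lon ⌊1.7918/0.0833333⌋ = 21 → v; lat ⌊0.6189/0.0416667⌋ = 14 → o.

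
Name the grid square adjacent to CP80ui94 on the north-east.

Longitude extended square 9; +1 → 10, wraps to 0, carry into subsquare.
Longitude subsquare u = 20; +1 → 21 = v.
Latitude extended square 4; +1 → 5.

CP80vi05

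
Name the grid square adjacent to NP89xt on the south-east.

NP99as

Longitude subsquare x = 23; +1 → 24, wraps to 0 = a, carry into square.
Longitude square 8; +1 → 9.
Latitude subsquare t = 19; −1 → 18 = s.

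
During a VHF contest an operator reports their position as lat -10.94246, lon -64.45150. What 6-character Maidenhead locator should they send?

FH79sb

Offset from 180°W / 90°S: lon 115.5485°, lat 79.0575°.
Field: lon ⌊115.5485/20⌋ = 5 → F; lat ⌊79.0575/10⌋ = 7 → H.
Square: lon ⌊15.5485/2⌋ = 7; lat ⌊9.0575/1⌋ = 9.
Subsquare: lon ⌊1.5485/0.0833333⌋ = 18 → s; lat ⌊0.0575/0.0416667⌋ = 1 → b.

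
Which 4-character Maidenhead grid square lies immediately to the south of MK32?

MK31

Latitude square 2; −1 → 1.
The longitude characters are unchanged.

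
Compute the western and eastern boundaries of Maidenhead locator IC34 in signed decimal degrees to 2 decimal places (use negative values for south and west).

-14.00, -12.00

Field I=8, C=2: +8·20° lon, +2·10° lat → SW at lon -20°, lat -70°.
Square 3, 4: +3·2° lon, +4·1° lat → SW at lon -14°, lat -66°.
Cell spans 2° lon × 1° lat.
west -14.00, east -12.00.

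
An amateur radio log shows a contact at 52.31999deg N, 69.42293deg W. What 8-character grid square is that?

Shift to the Maidenhead origin (180°W, 90°S): lon 110.57707, lat 142.31999.
Field: 110.57707/20 → 5 → F, 142.31999/10 → 14 → O; chars FO.
Square: 10.57707/2 → 5, 2.31999/1 → 2; chars 52.
Subsquare: 0.57707/0.0833333 → 6 → g, 0.31999/0.0416667 → 7 → h; chars gh.
Extended square: 0.07707/0.00833333 → 9, 0.02832/0.00416667 → 6; chars 96.

FO52gh96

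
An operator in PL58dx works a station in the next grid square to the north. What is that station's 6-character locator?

Latitude subsquare x = 23; +1 → 24, wraps to 0 = a, carry into square.
Latitude square 8; +1 → 9.
The longitude characters are unchanged.

PL59da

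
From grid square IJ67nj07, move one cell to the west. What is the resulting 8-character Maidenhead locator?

Longitude extended square 0; −1 → -1, wraps to 9, carry into subsquare.
Longitude subsquare n = 13; −1 → 12 = m.
The latitude characters are unchanged.

IJ67mj97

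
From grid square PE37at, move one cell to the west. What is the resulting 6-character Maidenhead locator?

PE27xt

Longitude subsquare a = 0; −1 → -1, wraps to 23 = x, carry into square.
Longitude square 3; −1 → 2.
The latitude characters are unchanged.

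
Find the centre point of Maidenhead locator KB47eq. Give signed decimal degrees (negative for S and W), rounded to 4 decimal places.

-72.3125, 28.3750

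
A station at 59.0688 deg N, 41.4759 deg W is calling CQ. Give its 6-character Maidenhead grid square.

GO99gb

Add 180° to longitude and 90° to latitude: 138.5241, 149.0688.
Field: lon ⌊138.5241/20⌋ = 6 → G; lat ⌊149.0688/10⌋ = 14 → O.
Square: lon ⌊18.5241/2⌋ = 9; lat ⌊9.0688/1⌋ = 9.
Subsquare: lon ⌊0.5241/0.0833333⌋ = 6 → g; lat ⌊0.0688/0.0416667⌋ = 1 → b.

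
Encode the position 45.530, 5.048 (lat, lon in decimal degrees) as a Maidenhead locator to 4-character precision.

JN25

Add 180° to longitude and 90° to latitude: 185.05, 135.53.
Field (20°×10°, letters A–R): lon ⌊185.05/20⌋ = 9 → J; lat ⌊135.53/10⌋ = 13 → N.
Square (2°×1°, digits 0–9): lon ⌊5.05/2⌋ = 2; lat ⌊5.53/1⌋ = 5.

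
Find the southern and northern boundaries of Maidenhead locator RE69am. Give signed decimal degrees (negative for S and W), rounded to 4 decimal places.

-40.5000, -40.4583

Field R=17, E=4: +17·20° lon, +4·10° lat → SW at lon 160°, lat -50°.
Square 6, 9: +6·2° lon, +9·1° lat → SW at lon 172°, lat -41°.
Subsquare a=0, m=12: +0·0.0833333° lon, +12·0.0416667° lat → SW at lon 172°, lat -40.5°.
Cell spans 0.0833333° lon × 0.0416667° lat.
south -40.5000, north -40.4583.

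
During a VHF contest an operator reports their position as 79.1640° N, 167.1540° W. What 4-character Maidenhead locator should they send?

AQ69

Offset from 180°W / 90°S: lon 12.85°, lat 169.16°.
Field: 12.85/20 → 0 → A, 169.16/10 → 16 → Q; chars AQ.
Square: 12.85/2 → 6, 9.16/1 → 9; chars 69.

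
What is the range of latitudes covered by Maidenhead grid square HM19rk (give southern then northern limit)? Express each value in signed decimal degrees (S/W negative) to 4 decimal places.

Field H=7, M=12: +7·20° lon, +12·10° lat → SW at lon -40°, lat 30°.
Square 1, 9: +1·2° lon, +9·1° lat → SW at lon -38°, lat 39°.
Subsquare r=17, k=10: +17·0.0833333° lon, +10·0.0416667° lat → SW at lon -36.5833°, lat 39.4167°.
Cell spans 0.0833333° lon × 0.0416667° lat.
south 39.4167, north 39.4583.

39.4167, 39.4583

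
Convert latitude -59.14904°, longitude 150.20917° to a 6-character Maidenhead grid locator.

QD50cu

Shift to the Maidenhead origin (180°W, 90°S): lon 330.2092, lat 30.8510.
Field: 330.2092/20 → 16 → Q, 30.8510/10 → 3 → D; chars QD.
Square: 10.2092/2 → 5, 0.8510/1 → 0; chars 50.
Subsquare: 0.2092/0.0833333 → 2 → c, 0.8510/0.0416667 → 20 → u; chars cu.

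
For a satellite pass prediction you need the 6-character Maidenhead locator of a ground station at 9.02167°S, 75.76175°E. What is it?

MI70vx

Offset from 180°W / 90°S: lon 255.7618°, lat 80.9783°.
Field: lon ⌊255.7618/20⌋ = 12 → M; lat ⌊80.9783/10⌋ = 8 → I.
Square: lon ⌊15.7618/2⌋ = 7; lat ⌊0.9783/1⌋ = 0.
Subsquare: lon ⌊1.7618/0.0833333⌋ = 21 → v; lat ⌊0.9783/0.0416667⌋ = 23 → x.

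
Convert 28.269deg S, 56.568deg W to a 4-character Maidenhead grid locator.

GG11

Shift to the Maidenhead origin (180°W, 90°S): lon 123.43, lat 61.73.
Field: lon ⌊123.43/20⌋ = 6 → G; lat ⌊61.73/10⌋ = 6 → G.
Square: lon ⌊3.43/2⌋ = 1; lat ⌊1.73/1⌋ = 1.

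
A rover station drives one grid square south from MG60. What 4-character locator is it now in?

MF69

Latitude square 0; −1 → -1, wraps to 9, carry into field.
Latitude field G = 6; −1 → 5 = F.
The longitude characters are unchanged.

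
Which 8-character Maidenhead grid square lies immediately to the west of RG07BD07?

RG07ad97

Longitude extended square 0; −1 → -1, wraps to 9, carry into subsquare.
Longitude subsquare b = 1; −1 → 0 = a.
The latitude characters are unchanged.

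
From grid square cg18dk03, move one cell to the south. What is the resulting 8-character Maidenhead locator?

Latitude extended square 3; −1 → 2.
The longitude characters are unchanged.

CG18dk02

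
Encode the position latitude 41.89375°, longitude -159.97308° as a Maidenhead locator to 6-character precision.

BN01av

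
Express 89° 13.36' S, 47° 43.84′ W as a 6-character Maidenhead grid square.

GA60ds

Offset from 180°W / 90°S: lon 132.2693°, lat 0.7773°.
Field: 132.2693/20 → 6 → G, 0.7773/10 → 0 → A; chars GA.
Square: 12.2693/2 → 6, 0.7773/1 → 0; chars 60.
Subsquare: 0.2693/0.0833333 → 3 → d, 0.7773/0.0416667 → 18 → s; chars ds.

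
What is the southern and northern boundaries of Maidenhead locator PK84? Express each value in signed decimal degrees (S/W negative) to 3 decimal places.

Field P=15, K=10: +15·20° lon, +10·10° lat → SW at lon 120°, lat 10°.
Square 8, 4: +8·2° lon, +4·1° lat → SW at lon 136°, lat 14°.
Cell spans 2° lon × 1° lat.
south 14.000, north 15.000.

14.000, 15.000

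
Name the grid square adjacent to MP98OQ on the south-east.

MP98pp

Longitude subsquare o = 14; +1 → 15 = p.
Latitude subsquare q = 16; −1 → 15 = p.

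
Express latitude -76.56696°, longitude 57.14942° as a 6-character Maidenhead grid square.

LB83nk

Add 180° to longitude and 90° to latitude: 237.1494, 13.4330.
Field: lon ⌊237.1494/20⌋ = 11 → L; lat ⌊13.4330/10⌋ = 1 → B.
Square: lon ⌊17.1494/2⌋ = 8; lat ⌊3.4330/1⌋ = 3.
Subsquare: lon ⌊1.1494/0.0833333⌋ = 13 → n; lat ⌊0.4330/0.0416667⌋ = 10 → k.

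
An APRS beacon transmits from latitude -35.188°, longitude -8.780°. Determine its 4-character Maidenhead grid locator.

IF54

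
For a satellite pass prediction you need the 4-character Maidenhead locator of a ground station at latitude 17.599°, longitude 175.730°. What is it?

Offset from 180°W / 90°S: lon 355.73°, lat 107.60°.
Field: 355.73/20 → 17 → R, 107.60/10 → 10 → K; chars RK.
Square: 15.73/2 → 7, 7.60/1 → 7; chars 77.

RK77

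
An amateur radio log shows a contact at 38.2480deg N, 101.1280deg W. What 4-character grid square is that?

DM98

Shift to the Maidenhead origin (180°W, 90°S): lon 78.87, lat 128.25.
Field: 78.87/20 → 3 → D, 128.25/10 → 12 → M; chars DM.
Square: 18.87/2 → 9, 8.25/1 → 8; chars 98.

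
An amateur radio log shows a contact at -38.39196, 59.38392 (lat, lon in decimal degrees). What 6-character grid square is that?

Add 180° to longitude and 90° to latitude: 239.3839, 51.6080.
Field: lon ⌊239.3839/20⌋ = 11 → L; lat ⌊51.6080/10⌋ = 5 → F.
Square: lon ⌊19.3839/2⌋ = 9; lat ⌊1.6080/1⌋ = 1.
Subsquare: lon ⌊1.3839/0.0833333⌋ = 16 → q; lat ⌊0.6080/0.0416667⌋ = 14 → o.

LF91qo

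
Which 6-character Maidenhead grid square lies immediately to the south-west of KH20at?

Longitude subsquare a = 0; −1 → -1, wraps to 23 = x, carry into square.
Longitude square 2; −1 → 1.
Latitude subsquare t = 19; −1 → 18 = s.

KH10xs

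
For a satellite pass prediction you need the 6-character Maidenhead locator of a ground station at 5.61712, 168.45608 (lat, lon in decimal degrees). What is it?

Offset from 180°W / 90°S: lon 348.4561°, lat 95.6171°.
Field (20°×10°, letters A–R): 348.4561/20 → 17 → R, 95.6171/10 → 9 → J; chars RJ.
Square (2°×1°, digits 0–9): 8.4561/2 → 4, 5.6171/1 → 5; chars 45.
Subsquare (5′×2.5′, letters a–x): 0.4561/0.0833333 → 5 → f, 0.6171/0.0416667 → 14 → o; chars fo.

RJ45fo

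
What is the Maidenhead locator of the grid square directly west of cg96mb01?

CG96lb91

Longitude extended square 0; −1 → -1, wraps to 9, carry into subsquare.
Longitude subsquare m = 12; −1 → 11 = l.
The latitude characters are unchanged.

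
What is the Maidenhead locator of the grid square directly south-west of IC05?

Longitude square 0; −1 → -1, wraps to 9, carry into field.
Longitude field I = 8; −1 → 7 = H.
Latitude square 5; −1 → 4.

HC94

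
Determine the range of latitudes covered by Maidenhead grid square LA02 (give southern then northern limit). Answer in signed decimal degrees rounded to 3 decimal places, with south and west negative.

Field L=11, A=0: +11·20° lon, +0·10° lat → SW at lon 40°, lat -90°.
Square 0, 2: +0·2° lon, +2·1° lat → SW at lon 40°, lat -88°.
Cell spans 2° lon × 1° lat.
south -88.000, north -87.000.

-88.000, -87.000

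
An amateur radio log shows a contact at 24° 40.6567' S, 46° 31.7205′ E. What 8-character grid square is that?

LG35gh37

Shift to the Maidenhead origin (180°W, 90°S): lon 226.52867, lat 65.32239.
Field: lon ⌊226.52867/20⌋ = 11 → L; lat ⌊65.32239/10⌋ = 6 → G.
Square: lon ⌊6.52867/2⌋ = 3; lat ⌊5.32239/1⌋ = 5.
Subsquare: lon ⌊0.52867/0.0833333⌋ = 6 → g; lat ⌊0.32239/0.0416667⌋ = 7 → h.
Extended square: lon ⌊0.02867/0.00833333⌋ = 3; lat ⌊0.03072/0.00416667⌋ = 7.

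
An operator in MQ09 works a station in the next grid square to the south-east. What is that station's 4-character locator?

MQ18

Longitude square 0; +1 → 1.
Latitude square 9; −1 → 8.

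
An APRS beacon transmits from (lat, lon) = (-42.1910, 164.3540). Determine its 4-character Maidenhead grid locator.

RE27

Shift to the Maidenhead origin (180°W, 90°S): lon 344.35, lat 47.81.
Field: 344.35/20 → 17 → R, 47.81/10 → 4 → E; chars RE.
Square: 4.35/2 → 2, 7.81/1 → 7; chars 27.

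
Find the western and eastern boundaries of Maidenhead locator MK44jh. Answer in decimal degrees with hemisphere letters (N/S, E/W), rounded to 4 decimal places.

68.7500° E, 68.8333° E

Field M=12, K=10: +12·20° lon, +10·10° lat → SW at lon 60°, lat 10°.
Square 4, 4: +4·2° lon, +4·1° lat → SW at lon 68°, lat 14°.
Subsquare j=9, h=7: +9·0.0833333° lon, +7·0.0416667° lat → SW at lon 68.75°, lat 14.2917°.
Cell spans 0.0833333° lon × 0.0416667° lat.
west 68.7500° E, east 68.8333° E.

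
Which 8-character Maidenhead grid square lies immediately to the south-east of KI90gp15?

KI90gp24

Longitude extended square 1; +1 → 2.
Latitude extended square 5; −1 → 4.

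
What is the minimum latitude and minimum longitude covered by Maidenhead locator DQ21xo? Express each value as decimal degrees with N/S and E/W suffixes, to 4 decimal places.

71.5833° N, 114.0833° W

Field D=3, Q=16: +3·20° lon, +16·10° lat → SW at lon -120°, lat 70°.
Square 2, 1: +2·2° lon, +1·1° lat → SW at lon -116°, lat 71°.
Subsquare x=23, o=14: +23·0.0833333° lon, +14·0.0416667° lat → SW at lon -114.083°, lat 71.5833°.
latitude 71.5833° N, longitude 114.0833° W.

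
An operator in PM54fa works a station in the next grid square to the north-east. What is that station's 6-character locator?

Longitude subsquare f = 5; +1 → 6 = g.
Latitude subsquare a = 0; +1 → 1 = b.

PM54gb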